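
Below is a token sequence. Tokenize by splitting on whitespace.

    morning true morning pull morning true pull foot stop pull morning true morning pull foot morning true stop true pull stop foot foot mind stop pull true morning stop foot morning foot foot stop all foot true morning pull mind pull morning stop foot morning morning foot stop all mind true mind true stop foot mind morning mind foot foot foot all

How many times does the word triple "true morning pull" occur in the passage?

Scanning the 60 overlapping trigram windows for "true morning pull":
  position 2–4: true morning pull
  position 12–14: true morning pull
  position 37–39: true morning pull

3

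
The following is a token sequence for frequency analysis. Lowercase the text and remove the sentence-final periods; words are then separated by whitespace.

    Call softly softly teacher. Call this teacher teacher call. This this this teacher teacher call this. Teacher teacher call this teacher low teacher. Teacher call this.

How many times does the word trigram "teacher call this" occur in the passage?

5

Scanning the 24 overlapping trigram windows for "teacher call this":
  position 4–6: teacher call this
  position 8–10: teacher call this
  position 14–16: teacher call this
  position 18–20: teacher call this
  position 24–26: teacher call this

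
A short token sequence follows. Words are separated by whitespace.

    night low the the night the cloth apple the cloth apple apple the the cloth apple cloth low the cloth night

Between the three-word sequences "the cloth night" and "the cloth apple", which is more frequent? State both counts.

"the cloth night": 1 occurrence
"the cloth apple": 3 occurrences

"the cloth apple" (3 vs 1)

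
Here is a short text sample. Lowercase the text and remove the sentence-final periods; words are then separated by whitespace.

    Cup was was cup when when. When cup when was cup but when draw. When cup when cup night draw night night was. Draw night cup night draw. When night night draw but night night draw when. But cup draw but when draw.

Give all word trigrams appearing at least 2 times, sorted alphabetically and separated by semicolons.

but when draw; cup night draw; night draw when; night night draw; when cup when

Trigram counts meeting the condition (at least 2 times):
  but when draw: 2
  cup night draw: 2
  night draw when: 2
  night night draw: 2
  when cup when: 2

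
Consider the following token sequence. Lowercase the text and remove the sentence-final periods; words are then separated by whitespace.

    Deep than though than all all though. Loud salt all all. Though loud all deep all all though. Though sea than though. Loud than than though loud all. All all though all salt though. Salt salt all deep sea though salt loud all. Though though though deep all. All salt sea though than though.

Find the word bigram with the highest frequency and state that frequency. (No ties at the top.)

"all all", 6 times

Bigram frequencies (highest first):
  all all: 6
  all though: 5
  than though: 4
  though loud: 4
  loud all: 3
  though though: 3
  … (21 more, each ≤ 2)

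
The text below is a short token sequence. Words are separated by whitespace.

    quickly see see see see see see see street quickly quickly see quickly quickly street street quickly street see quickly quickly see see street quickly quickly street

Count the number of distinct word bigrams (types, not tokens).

27 tokens → 26 bigram windows in total.
Repeated bigrams (each contributes count−1 duplicates):
  see see: 7
  quickly quickly: 4
  quickly see: 3
  quickly street: 3
  street quickly: 3
  see quickly: 2
  see street: 2
17 duplicate windows → 26 − 17 = 9 distinct.

9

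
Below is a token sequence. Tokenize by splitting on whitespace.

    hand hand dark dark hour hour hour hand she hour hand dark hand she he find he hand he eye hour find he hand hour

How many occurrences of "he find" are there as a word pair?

1

Scanning the 24 overlapping bigram windows for "he find":
  position 15–16: he find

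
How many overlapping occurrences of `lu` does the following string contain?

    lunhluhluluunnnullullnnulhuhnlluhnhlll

Sliding a length-2 window over the 38 characters (37 positions):
  position 1–2: lu
  position 5–6: lu
  position 8–9: lu
  position 10–11: lu
  position 18–19: lu
  position 31–32: lu

6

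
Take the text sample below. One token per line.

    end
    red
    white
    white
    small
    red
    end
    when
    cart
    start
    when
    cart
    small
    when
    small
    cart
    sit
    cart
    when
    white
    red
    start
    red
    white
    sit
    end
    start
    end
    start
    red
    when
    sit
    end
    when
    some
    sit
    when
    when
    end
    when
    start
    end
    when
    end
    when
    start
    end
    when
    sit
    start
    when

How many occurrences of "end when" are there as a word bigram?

6

Scanning the 50 overlapping bigram windows for "end when":
  position 7–8: end when
  position 33–34: end when
  position 39–40: end when
  position 42–43: end when
  position 44–45: end when
  position 47–48: end when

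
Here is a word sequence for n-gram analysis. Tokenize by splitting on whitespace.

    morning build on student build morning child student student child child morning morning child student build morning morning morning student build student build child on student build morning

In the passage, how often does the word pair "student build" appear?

5

Scanning the 27 overlapping bigram windows for "student build":
  position 4–5: student build
  position 15–16: student build
  position 20–21: student build
  position 22–23: student build
  position 26–27: student build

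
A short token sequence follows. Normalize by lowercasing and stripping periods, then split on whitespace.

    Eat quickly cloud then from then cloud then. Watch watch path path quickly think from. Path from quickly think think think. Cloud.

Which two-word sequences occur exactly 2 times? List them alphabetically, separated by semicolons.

Bigram counts meeting the condition (exactly 2 times):
  cloud then: 2
  quickly think: 2
  think think: 2

cloud then; quickly think; think think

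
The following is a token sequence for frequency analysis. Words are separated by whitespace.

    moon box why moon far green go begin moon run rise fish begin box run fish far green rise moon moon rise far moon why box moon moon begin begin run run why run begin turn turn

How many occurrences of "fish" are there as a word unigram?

2

Scanning the 37 tokens for "fish":
  position 12: fish
  position 16: fish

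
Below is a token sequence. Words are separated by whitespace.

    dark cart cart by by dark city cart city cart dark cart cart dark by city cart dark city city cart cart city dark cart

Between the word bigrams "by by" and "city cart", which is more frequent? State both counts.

"city cart" (4 vs 1)

"by by": 1 occurrence
"city cart": 4 occurrences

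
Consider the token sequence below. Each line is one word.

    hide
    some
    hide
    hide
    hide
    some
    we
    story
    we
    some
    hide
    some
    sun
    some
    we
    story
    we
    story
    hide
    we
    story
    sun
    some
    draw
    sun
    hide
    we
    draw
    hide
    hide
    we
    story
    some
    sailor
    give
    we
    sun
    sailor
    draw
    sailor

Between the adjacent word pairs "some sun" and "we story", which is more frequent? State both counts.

"some sun": 1 occurrence
"we story": 5 occurrences

"we story" (5 vs 1)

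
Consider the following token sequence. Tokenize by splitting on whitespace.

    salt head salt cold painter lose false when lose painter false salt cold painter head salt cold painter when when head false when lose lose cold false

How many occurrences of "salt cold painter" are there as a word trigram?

3

Scanning the 25 overlapping trigram windows for "salt cold painter":
  position 3–5: salt cold painter
  position 12–14: salt cold painter
  position 16–18: salt cold painter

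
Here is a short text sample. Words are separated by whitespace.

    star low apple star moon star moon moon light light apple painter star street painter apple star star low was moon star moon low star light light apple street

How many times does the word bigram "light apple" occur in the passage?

2

Scanning the 28 overlapping bigram windows for "light apple":
  position 10–11: light apple
  position 27–28: light apple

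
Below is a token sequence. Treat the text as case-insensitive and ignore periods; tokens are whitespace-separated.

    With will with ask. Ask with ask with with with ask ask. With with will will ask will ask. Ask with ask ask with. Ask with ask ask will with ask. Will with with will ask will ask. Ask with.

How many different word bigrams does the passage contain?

40 tokens → 39 bigram windows in total.
Repeated bigrams (each contributes count−1 duplicates):
  ask with: 7
  with ask: 7
  ask ask: 6
  ask will: 4
  will ask: 4
  with with: 4
  will with: 3
  with will: 3
30 duplicate windows → 39 − 30 = 9 distinct.

9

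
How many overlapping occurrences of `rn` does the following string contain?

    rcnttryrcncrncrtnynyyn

1

Sliding a length-2 window over the 22 characters (21 positions):
  position 12–13: rn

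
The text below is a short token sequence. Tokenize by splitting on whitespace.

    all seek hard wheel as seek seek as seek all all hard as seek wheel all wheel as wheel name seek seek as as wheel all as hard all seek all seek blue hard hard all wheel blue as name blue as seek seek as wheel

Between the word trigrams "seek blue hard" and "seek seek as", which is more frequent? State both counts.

"seek seek as" (3 vs 1)

"seek blue hard": 1 occurrence
"seek seek as": 3 occurrences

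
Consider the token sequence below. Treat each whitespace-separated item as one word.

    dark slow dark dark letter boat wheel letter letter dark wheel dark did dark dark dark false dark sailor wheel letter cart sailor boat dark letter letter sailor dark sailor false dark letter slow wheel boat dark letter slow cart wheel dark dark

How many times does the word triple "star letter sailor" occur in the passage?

0

Scanning the 41 overlapping trigram windows for "star letter sailor":
  (none found)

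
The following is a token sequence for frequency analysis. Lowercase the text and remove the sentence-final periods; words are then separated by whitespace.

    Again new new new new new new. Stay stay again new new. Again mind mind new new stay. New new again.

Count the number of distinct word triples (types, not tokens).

13

21 tokens → 19 trigram windows in total.
Repeated trigrams (each contributes count−1 duplicates):
  new new new: 4
  again new new: 2
  new new again: 2
  new new stay: 2
6 duplicate windows → 19 − 6 = 13 distinct.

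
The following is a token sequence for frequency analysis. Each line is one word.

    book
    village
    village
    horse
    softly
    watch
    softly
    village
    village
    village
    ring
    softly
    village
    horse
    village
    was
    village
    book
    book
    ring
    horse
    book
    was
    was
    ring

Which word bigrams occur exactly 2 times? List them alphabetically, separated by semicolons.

Bigram counts meeting the condition (exactly 2 times):
  softly village: 2
  village horse: 2

softly village; village horse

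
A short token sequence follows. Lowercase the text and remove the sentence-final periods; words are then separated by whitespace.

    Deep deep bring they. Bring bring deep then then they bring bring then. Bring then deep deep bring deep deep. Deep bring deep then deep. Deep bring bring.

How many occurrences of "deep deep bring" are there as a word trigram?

4

Scanning the 26 overlapping trigram windows for "deep deep bring":
  position 1–3: deep deep bring
  position 16–18: deep deep bring
  position 20–22: deep deep bring
  position 25–27: deep deep bring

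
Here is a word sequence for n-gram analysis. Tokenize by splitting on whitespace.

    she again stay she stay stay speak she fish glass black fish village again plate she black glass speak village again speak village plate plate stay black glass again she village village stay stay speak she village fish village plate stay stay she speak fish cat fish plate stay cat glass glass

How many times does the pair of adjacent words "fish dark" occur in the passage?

0

Scanning the 51 overlapping bigram windows for "fish dark":
  (none found)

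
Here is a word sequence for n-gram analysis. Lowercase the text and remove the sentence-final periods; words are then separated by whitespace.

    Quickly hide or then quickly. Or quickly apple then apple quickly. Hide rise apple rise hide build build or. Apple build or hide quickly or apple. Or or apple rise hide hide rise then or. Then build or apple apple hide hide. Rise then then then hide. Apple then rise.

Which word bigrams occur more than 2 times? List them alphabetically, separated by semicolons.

Bigram counts meeting the condition (more than 2 times):
  build or: 3
  hide rise: 3
  or apple: 4

build or; hide rise; or apple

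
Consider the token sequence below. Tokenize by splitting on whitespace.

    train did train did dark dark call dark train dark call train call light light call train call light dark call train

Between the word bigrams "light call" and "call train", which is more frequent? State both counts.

"light call": 1 occurrence
"call train": 3 occurrences

"call train" (3 vs 1)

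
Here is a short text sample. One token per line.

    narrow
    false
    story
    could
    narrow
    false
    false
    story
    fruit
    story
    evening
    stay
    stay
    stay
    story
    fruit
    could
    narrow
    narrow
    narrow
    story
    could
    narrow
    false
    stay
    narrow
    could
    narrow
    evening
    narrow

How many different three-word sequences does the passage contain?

30 tokens → 28 trigram windows in total.
Repeated trigrams (each contributes count−1 duplicates):
  could narrow false: 2
  story could narrow: 2
2 duplicate windows → 28 − 2 = 26 distinct.

26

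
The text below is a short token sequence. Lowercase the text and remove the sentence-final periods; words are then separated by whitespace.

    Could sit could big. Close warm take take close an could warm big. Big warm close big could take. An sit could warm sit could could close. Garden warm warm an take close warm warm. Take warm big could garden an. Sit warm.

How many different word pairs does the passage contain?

32

43 tokens → 42 bigram windows in total.
Repeated bigrams (each contributes count−1 duplicates):
  sit could: 3
  an sit: 2
  big could: 2
  close warm: 2
  could warm: 2
  take close: 2
  warm big: 2
  warm take: 2
  … (1 more repeated)
10 duplicate windows → 42 − 10 = 32 distinct.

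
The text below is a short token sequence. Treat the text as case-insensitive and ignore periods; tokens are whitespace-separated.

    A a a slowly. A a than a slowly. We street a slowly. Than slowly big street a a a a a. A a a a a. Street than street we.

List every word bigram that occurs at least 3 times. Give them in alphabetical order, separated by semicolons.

Bigram counts meeting the condition (at least 3 times):
  a a: 12
  a slowly: 3

a a; a slowly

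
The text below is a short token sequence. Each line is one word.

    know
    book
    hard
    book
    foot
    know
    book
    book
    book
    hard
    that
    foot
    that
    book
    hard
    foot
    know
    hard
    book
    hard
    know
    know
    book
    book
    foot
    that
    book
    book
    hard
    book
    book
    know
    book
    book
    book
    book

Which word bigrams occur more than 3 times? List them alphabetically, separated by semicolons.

Bigram counts meeting the condition (more than 3 times):
  book book: 8
  book hard: 5
  know book: 4

book book; book hard; know book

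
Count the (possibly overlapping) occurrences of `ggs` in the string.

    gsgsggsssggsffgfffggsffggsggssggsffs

Sliding a length-3 window over the 36 characters (34 positions):
  position 5–7: ggs
  position 10–12: ggs
  position 19–21: ggs
  position 24–26: ggs
  position 27–29: ggs
  position 31–33: ggs

6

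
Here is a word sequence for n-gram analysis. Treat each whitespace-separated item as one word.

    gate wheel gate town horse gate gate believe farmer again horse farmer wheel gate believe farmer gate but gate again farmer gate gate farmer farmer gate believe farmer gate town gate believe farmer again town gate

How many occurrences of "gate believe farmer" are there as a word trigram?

Scanning the 34 overlapping trigram windows for "gate believe farmer":
  position 7–9: gate believe farmer
  position 14–16: gate believe farmer
  position 26–28: gate believe farmer
  position 31–33: gate believe farmer

4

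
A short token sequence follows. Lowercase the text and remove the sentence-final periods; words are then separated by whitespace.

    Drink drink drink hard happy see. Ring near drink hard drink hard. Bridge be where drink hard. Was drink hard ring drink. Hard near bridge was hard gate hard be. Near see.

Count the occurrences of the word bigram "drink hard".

6

Scanning the 31 overlapping bigram windows for "drink hard":
  position 3–4: drink hard
  position 9–10: drink hard
  position 11–12: drink hard
  position 16–17: drink hard
  position 19–20: drink hard
  position 22–23: drink hard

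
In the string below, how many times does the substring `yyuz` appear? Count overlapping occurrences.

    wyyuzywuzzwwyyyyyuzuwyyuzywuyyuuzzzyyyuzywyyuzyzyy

Sliding a length-4 window over the 50 characters (47 positions):
  position 2–5: yyuz
  position 16–19: yyuz
  position 22–25: yyuz
  position 37–40: yyuz
  position 43–46: yyuz

5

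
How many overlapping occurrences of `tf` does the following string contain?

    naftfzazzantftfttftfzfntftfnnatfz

8

Sliding a length-2 window over the 33 characters (32 positions):
  position 4–5: tf
  position 12–13: tf
  position 14–15: tf
  position 17–18: tf
  position 19–20: tf
  position 24–25: tf
  position 26–27: tf
  position 31–32: tf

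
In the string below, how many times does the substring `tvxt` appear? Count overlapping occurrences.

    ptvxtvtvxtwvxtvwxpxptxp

Sliding a length-4 window over the 23 characters (20 positions):
  position 2–5: tvxt
  position 7–10: tvxt

2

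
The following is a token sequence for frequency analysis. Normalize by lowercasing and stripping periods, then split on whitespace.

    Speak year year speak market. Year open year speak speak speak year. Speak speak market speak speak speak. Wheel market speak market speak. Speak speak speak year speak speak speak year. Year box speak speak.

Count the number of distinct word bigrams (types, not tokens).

13

35 tokens → 34 bigram windows in total.
Repeated bigrams (each contributes count−1 duplicates):
  speak speak: 11
  speak year: 4
  year speak: 4
  market speak: 3
  speak market: 3
  year year: 2
21 duplicate windows → 34 − 21 = 13 distinct.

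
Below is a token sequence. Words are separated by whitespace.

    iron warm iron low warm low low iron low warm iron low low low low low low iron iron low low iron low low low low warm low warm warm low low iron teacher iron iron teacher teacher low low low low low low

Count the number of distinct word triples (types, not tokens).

44 tokens → 42 trigram windows in total.
Repeated trigrams (each contributes count−1 duplicates):
  low low low: 10
  low low iron: 4
  iron low low: 3
  iron low warm: 2
  low iron low: 2
  low warm low: 2
  warm iron low: 2
  warm low low: 2
19 duplicate windows → 42 − 19 = 23 distinct.

23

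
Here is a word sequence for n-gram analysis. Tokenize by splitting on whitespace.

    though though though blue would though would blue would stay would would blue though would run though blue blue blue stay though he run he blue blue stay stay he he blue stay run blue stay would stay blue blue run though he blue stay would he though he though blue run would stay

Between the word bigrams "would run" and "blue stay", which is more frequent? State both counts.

"blue stay" (5 vs 1)

"would run": 1 occurrence
"blue stay": 5 occurrences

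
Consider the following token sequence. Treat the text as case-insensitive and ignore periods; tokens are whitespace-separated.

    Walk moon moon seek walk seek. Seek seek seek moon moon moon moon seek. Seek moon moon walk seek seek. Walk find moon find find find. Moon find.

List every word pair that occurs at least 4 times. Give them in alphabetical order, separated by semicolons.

moon moon; seek seek

Bigram counts meeting the condition (at least 4 times):
  moon moon: 5
  seek seek: 5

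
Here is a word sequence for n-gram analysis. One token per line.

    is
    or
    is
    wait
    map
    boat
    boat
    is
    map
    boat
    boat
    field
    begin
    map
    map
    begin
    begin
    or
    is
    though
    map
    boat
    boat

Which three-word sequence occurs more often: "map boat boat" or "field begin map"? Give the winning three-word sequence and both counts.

"map boat boat" (3 vs 1)

"map boat boat": 3 occurrences
"field begin map": 1 occurrence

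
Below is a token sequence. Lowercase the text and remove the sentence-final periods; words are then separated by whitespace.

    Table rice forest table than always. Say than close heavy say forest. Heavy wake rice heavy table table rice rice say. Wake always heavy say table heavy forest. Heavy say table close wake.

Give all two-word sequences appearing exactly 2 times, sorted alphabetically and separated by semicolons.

forest heavy; say table; table rice

Bigram counts meeting the condition (exactly 2 times):
  forest heavy: 2
  say table: 2
  table rice: 2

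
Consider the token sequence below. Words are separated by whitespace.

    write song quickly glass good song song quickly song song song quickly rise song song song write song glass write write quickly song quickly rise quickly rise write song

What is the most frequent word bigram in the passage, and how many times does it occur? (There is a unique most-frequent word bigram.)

Bigram frequencies (highest first):
  song song: 5
  song quickly: 4
  write song: 3
  quickly rise: 3
  quickly song: 2
  quickly glass: 1
  … (10 more, each ≤ 1)

"song song", 5 times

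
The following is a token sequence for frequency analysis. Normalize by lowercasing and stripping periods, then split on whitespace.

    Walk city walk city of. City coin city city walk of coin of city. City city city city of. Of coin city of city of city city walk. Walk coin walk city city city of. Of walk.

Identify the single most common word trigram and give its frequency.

Trigram frequencies (highest first):
  city city city: 4
  city of city: 3
  city city walk: 2
  of city city: 2
  city city of: 2
  city of of: 2
  … (20 more, each ≤ 1)

"city city city", 4 times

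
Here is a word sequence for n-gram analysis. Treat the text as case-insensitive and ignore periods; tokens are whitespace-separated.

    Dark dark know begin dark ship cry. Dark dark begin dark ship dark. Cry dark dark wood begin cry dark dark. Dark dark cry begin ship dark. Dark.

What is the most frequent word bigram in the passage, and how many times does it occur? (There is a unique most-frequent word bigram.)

"dark dark", 7 times

Bigram frequencies (highest first):
  dark dark: 7
  cry dark: 3
  begin dark: 2
  dark ship: 2
  ship dark: 2
  dark cry: 2
  … (9 more, each ≤ 1)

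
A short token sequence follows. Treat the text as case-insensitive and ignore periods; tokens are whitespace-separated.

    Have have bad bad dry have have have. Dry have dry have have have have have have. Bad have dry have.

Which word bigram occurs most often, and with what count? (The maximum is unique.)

"have have", 8 times

Bigram frequencies (highest first):
  have have: 8
  dry have: 4
  have dry: 3
  have bad: 2
  bad bad: 1
  bad dry: 1
  … (1 more, each ≤ 1)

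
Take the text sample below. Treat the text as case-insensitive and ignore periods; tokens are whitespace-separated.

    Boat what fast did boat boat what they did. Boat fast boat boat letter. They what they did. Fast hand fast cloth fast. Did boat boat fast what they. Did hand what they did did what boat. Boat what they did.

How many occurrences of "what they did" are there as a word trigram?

5

Scanning the 39 overlapping trigram windows for "what they did":
  position 7–9: what they did
  position 16–18: what they did
  position 28–30: what they did
  position 32–34: what they did
  position 39–41: what they did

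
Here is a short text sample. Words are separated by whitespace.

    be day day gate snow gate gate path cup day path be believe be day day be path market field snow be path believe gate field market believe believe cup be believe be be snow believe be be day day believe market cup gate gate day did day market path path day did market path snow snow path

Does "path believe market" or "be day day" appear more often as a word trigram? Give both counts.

"path believe market": 0 occurrences
"be day day": 3 occurrences

"be day day" (3 vs 0)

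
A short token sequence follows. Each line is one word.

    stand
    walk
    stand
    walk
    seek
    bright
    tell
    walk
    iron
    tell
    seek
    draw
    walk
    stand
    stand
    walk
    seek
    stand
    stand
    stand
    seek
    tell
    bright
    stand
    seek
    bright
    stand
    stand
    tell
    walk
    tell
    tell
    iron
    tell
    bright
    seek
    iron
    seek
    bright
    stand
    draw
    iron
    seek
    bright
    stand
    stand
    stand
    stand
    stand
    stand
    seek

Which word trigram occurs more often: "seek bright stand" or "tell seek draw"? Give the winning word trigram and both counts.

"seek bright stand" (3 vs 1)

"seek bright stand": 3 occurrences
"tell seek draw": 1 occurrence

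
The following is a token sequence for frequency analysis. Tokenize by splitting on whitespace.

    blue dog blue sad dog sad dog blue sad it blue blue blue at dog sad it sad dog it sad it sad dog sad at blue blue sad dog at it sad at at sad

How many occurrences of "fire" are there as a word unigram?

Scanning the 36 tokens for "fire":
  (none found)

0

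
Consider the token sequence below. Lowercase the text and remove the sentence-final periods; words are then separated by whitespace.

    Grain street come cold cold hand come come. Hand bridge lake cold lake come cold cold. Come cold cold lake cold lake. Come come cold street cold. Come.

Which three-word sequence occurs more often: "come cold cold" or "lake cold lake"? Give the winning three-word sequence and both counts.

"come cold cold": 3 occurrences
"lake cold lake": 2 occurrences

"come cold cold" (3 vs 2)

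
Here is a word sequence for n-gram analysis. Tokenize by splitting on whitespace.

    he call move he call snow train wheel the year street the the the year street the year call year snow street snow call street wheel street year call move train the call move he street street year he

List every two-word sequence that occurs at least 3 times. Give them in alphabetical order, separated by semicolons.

Bigram counts meeting the condition (at least 3 times):
  call move: 3
  the year: 3

call move; the year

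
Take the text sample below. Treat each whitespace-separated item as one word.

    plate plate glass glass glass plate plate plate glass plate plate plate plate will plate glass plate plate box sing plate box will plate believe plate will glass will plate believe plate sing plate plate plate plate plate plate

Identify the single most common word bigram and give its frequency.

Bigram frequencies (highest first):
  plate plate: 12
  plate glass: 3
  glass plate: 3
  will plate: 3
  glass glass: 2
  plate will: 2
  … (9 more, each ≤ 2)

"plate plate", 12 times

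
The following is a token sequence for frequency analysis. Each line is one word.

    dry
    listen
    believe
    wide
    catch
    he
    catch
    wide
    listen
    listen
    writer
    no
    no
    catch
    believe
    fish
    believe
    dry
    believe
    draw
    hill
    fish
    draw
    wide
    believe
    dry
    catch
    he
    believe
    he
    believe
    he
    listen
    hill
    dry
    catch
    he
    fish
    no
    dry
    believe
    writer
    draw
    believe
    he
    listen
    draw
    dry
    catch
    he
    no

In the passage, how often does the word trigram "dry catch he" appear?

Scanning the 49 overlapping trigram windows for "dry catch he":
  position 26–28: dry catch he
  position 35–37: dry catch he
  position 48–50: dry catch he

3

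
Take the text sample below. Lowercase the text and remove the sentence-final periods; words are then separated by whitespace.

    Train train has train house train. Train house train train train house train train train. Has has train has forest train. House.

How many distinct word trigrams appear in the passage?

13

22 tokens → 20 trigram windows in total.
Repeated trigrams (each contributes count−1 duplicates):
  house train train: 3
  train house train: 3
  train train has: 2
  train train house: 2
  train train train: 2
7 duplicate windows → 20 − 7 = 13 distinct.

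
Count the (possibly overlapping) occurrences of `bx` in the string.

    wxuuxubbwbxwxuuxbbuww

1

Sliding a length-2 window over the 21 characters (20 positions):
  position 10–11: bx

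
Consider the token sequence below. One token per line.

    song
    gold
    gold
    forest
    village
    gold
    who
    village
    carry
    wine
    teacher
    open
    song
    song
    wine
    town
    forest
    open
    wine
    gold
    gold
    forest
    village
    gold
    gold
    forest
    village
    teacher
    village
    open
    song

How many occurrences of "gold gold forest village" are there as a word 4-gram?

Scanning the 28 overlapping 4-gram windows for "gold gold forest village":
  position 2–5: gold gold forest village
  position 20–23: gold gold forest village
  position 24–27: gold gold forest village

3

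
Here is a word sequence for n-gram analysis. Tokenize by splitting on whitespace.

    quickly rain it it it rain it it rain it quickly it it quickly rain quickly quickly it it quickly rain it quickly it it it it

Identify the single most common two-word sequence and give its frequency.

Bigram frequencies (highest first):
  it it: 8
  rain it: 4
  it quickly: 4
  quickly rain: 3
  quickly it: 3
  it rain: 2
  … (2 more, each ≤ 1)

"it it", 8 times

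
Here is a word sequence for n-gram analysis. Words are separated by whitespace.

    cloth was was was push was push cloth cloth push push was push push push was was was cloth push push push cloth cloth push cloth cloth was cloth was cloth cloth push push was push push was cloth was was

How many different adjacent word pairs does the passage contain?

9

41 tokens → 40 bigram windows in total.
Repeated bigrams (each contributes count−1 duplicates):
  push push: 7
  push was: 5
  was was: 5
  cloth cloth: 4
  cloth push: 4
  cloth was: 4
  was cloth: 4
  was push: 4
  … (1 more repeated)
31 duplicate windows → 40 − 31 = 9 distinct.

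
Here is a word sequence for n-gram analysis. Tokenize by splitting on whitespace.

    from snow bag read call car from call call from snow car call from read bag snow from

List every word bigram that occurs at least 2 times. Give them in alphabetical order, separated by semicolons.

call from; from snow

Bigram counts meeting the condition (at least 2 times):
  call from: 2
  from snow: 2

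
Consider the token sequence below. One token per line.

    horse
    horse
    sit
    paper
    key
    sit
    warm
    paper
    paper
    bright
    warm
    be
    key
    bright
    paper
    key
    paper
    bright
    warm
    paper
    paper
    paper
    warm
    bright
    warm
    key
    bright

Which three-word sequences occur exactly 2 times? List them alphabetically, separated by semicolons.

Trigram counts meeting the condition (exactly 2 times):
  paper bright warm: 2
  warm paper paper: 2

paper bright warm; warm paper paper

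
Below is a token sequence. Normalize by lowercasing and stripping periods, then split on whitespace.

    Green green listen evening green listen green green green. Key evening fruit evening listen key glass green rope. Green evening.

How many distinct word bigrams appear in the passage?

16

20 tokens → 19 bigram windows in total.
Repeated bigrams (each contributes count−1 duplicates):
  green green: 3
  green listen: 2
3 duplicate windows → 19 − 3 = 16 distinct.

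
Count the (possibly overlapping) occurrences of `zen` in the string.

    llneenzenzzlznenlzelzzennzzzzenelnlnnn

3

Sliding a length-3 window over the 38 characters (36 positions):
  position 7–9: zen
  position 22–24: zen
  position 29–31: zen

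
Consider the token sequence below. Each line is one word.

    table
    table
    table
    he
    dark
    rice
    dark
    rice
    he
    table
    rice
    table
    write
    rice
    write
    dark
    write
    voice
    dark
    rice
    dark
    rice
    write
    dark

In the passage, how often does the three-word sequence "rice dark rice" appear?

Scanning the 22 overlapping trigram windows for "rice dark rice":
  position 6–8: rice dark rice
  position 20–22: rice dark rice

2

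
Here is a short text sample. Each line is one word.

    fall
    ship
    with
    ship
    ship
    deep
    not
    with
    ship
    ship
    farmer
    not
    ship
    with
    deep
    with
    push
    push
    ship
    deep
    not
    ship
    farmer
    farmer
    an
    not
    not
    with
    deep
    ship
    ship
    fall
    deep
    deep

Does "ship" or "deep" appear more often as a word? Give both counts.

"ship" (10 vs 6)

"ship": 10 occurrences
"deep": 6 occurrences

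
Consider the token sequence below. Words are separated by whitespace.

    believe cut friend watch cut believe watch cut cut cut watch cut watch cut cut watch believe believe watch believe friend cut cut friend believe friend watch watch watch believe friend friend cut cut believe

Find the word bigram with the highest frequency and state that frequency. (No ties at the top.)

"cut cut", 5 times

Bigram frequencies (highest first):
  cut cut: 5
  watch cut: 4
  cut watch: 3
  watch believe: 3
  believe friend: 3
  cut friend: 2
  … (9 more, each ≤ 2)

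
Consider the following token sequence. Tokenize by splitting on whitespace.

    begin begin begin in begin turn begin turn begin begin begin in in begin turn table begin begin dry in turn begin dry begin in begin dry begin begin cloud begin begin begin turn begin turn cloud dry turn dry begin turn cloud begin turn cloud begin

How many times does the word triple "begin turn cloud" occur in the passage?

3

Scanning the 45 overlapping trigram windows for "begin turn cloud":
  position 35–37: begin turn cloud
  position 41–43: begin turn cloud
  position 44–46: begin turn cloud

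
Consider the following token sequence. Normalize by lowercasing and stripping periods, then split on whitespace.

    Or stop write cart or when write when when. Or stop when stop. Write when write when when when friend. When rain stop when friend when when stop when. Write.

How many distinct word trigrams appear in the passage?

30 tokens → 28 trigram windows in total.
Repeated trigrams (each contributes count−1 duplicates):
  when friend when: 2
  when write when: 2
  write when when: 2
3 duplicate windows → 28 − 3 = 25 distinct.

25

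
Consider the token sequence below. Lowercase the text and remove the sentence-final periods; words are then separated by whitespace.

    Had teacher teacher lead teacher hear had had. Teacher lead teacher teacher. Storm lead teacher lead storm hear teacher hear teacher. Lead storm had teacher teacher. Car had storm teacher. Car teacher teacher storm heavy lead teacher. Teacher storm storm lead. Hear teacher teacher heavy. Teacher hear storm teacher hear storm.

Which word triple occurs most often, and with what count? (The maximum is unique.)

Trigram frequencies (highest first):
  teacher teacher storm: 3
  had teacher teacher: 2
  teacher lead teacher: 2
  lead teacher teacher: 2
  teacher lead storm: 2
  teacher hear storm: 2
  … (36 more, each ≤ 1)

"teacher teacher storm", 3 times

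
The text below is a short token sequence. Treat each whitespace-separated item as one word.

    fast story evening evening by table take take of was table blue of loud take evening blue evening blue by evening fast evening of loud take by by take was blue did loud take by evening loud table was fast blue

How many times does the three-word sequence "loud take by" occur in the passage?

2

Scanning the 39 overlapping trigram windows for "loud take by":
  position 25–27: loud take by
  position 33–35: loud take by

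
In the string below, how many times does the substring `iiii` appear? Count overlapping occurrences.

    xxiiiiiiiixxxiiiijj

Sliding a length-4 window over the 19 characters (16 positions):
  position 3–6: iiii
  position 4–7: iiii
  position 5–8: iiii
  position 6–9: iiii
  position 7–10: iiii
  position 14–17: iiii

6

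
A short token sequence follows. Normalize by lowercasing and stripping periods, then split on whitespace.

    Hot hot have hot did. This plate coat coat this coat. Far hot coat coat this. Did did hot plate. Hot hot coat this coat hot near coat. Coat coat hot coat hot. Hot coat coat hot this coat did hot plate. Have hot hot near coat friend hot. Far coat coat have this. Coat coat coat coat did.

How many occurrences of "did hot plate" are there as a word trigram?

2

Scanning the 57 overlapping trigram windows for "did hot plate":
  position 18–20: did hot plate
  position 40–42: did hot plate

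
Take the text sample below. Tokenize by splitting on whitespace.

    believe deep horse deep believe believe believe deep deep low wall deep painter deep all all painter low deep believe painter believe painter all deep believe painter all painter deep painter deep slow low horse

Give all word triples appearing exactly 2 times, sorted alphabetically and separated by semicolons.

Trigram counts meeting the condition (exactly 2 times):
  believe painter all: 2
  deep believe painter: 2
  deep painter deep: 2

believe painter all; deep believe painter; deep painter deep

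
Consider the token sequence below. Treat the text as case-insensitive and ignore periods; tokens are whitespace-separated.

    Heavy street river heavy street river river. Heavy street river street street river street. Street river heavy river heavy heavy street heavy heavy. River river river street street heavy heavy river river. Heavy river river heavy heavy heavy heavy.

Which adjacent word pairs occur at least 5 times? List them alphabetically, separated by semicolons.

Bigram counts meeting the condition (at least 5 times):
  heavy heavy: 6
  river heavy: 6
  river river: 5
  street river: 5

heavy heavy; river heavy; river river; street river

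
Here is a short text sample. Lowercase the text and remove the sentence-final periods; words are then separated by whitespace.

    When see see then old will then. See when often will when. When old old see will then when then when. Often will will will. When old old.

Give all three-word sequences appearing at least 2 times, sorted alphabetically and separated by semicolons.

Trigram counts meeting the condition (at least 2 times):
  when often will: 2
  when old old: 2

when often will; when old old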